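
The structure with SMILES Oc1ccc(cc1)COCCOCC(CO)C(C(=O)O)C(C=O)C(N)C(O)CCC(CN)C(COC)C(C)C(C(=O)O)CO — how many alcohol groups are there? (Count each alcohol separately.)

–OH attached directly to an aromatic ring → phenol (not alcohol); the ring itself is an arene.
C–O–C with sp³ carbons on both sides and no adjacent C=O → ether.
C–O–C with sp³ carbons on both sides and no adjacent C=O → ether.
pendant –CH2OH on an sp³ backbone C → alcohol.
pendant –COOH: carbonyl C bonded to C and –OH → carboxylic acid.
pendant –CHO: carbonyl C bonded to C and H → aldehyde.
–NH2 on an sp³ carbon with no adjacent C=O → amine.
–OH on an sp³ carbon → alcohol (secondary).
pendant –CH2NH2: N on sp³ C, no adjacent C=O → amine.
pendant –CH2OCH3: C–O–C linkage → ether.
pendant –COOH: carbonyl C bonded to C and –OH → carboxylic acid.
–OH on an sp³ carbon → alcohol.
Alcohol appears at: CH(CH2OH), CH(OH), CH2OH → 3.

3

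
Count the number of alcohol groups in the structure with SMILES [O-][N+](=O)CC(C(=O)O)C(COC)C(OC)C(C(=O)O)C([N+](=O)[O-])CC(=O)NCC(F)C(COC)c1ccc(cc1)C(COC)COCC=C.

0

Working along the chain:
  O2NCH2: –NO2 on carbon → nitro group.
  CH(COOH): pendant –COOH: carbonyl C bonded to C and –OH → carboxylic acid.
  CH(CH2OCH3): pendant –CH2OCH3: C–O–C linkage → ether.
  CH(OCH3): pendant –OCH3: C–O–C with sp³ C, no adjacent C=O → ether.
  CH(COOH): pendant –COOH: carbonyl C bonded to C and –OH → carboxylic acid.
  CH(NO2): –NO2 on an sp³ carbon → nitro (the N=O is not a carbonyl).
  CH2CONHCH2: –C(=O)–N– linkage → amide (the N is not an amine).
  CH(F): halogen on an sp³ carbon → alkyl halide.
  CH(CH2OCH3): pendant –CH2OCH3: C–O–C linkage → ether.
  C6H4: para-disubstituted benzene ring → arene.
  CH(CH2OCH3): pendant –CH2OCH3: C–O–C linkage → ether.
  CH2OCH2: C–O–C with sp³ carbons on both sides and no adjacent C=O → ether.
  CH=CH2: C=C double bond → alkene.
No segment is a alcohol: CH(COOH) is carboxylic acid, not alcohol; CH(CH2OCH3) is ether, not alcohol; CH(OCH3) is ether, not alcohol. → 0.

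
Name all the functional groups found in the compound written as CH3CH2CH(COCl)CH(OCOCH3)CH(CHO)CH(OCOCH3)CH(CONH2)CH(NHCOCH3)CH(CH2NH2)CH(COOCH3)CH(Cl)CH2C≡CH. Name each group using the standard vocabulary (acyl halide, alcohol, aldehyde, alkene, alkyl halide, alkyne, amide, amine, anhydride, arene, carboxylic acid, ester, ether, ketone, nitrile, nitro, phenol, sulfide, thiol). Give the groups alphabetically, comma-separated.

Working along the chain:
  CH(COCl): pendant –C(=O)X: carbonyl C bonded to C and halogen → acyl halide.
  CH(OCOCH3): pendant –OC(=O)CH3: an acyloxy group → ester.
  CH(CHO): pendant –CHO: carbonyl C bonded to C and H → aldehyde.
  CH(OCOCH3): pendant –OC(=O)CH3: an acyloxy group → ester.
  CH(CONH2): pendant –CONH2: carbonyl C bonded to C and N → amide.
  CH(NHCOCH3): pendant –NHC(=O)CH3: N bonded to a carbonyl → amide (not amine).
  CH(CH2NH2): pendant –CH2NH2: N on sp³ C, no adjacent C=O → amine.
  CH(COOCH3): pendant –COOCH3: carbonyl C bonded to C and –OCH3 → ester.
  CH(Cl): halogen on an sp³ carbon → alkyl halide.
  C≡CH: C≡C triple bond → alkyne.

acyl halide, aldehyde, alkyl halide, alkyne, amide, amine, ester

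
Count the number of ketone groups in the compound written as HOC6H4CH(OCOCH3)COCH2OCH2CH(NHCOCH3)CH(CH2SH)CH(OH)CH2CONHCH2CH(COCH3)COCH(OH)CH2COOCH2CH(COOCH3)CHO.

3

–OH attached directly to an aromatic ring → phenol (not alcohol); the ring itself is an arene.
pendant –OC(=O)CH3: an acyloxy group → ester.
–C(=O)– with carbon on both sides → ketone.
C–O–C with sp³ carbons on both sides and no adjacent C=O → ether.
pendant –NHC(=O)CH3: N bonded to a carbonyl → amide (not amine).
pendant –CH2SH → thiol.
–OH on an sp³ carbon → alcohol (secondary).
–C(=O)–N– linkage → amide (the N is not an amine).
pendant –COCH3: carbonyl C bonded to two carbons → ketone.
–C(=O)– with carbon on both sides → ketone.
–OH on an sp³ carbon → alcohol (secondary).
–C(=O)–O–C with C on the carbonyl side → ester.
pendant –COOCH3: carbonyl C bonded to C and –OCH3 → ester.
terminal –CHO: carbonyl C bonded to H and C → aldehyde.
Ketone appears at: CO, CH(COCH3), CO → 3.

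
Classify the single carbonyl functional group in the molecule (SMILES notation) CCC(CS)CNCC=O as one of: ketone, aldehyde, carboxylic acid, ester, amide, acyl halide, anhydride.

The carbonyl is in the CHO segment: terminal –CHO: carbonyl C bonded to H and C → aldehyde.

aldehyde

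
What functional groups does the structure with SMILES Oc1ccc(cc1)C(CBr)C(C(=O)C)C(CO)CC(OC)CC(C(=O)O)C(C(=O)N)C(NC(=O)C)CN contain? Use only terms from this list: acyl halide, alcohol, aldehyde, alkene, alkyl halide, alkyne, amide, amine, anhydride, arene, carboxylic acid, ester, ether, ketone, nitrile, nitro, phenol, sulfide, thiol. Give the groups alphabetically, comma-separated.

Working along the chain:
  HOC6H4: –OH attached directly to an aromatic ring → phenol (not alcohol); the ring itself is an arene.
  CH(CH2Br): pendant –CH2X: halogen on sp³ carbon → alkyl halide.
  CH(COCH3): pendant –COCH3: carbonyl C bonded to two carbons → ketone.
  CH(CH2OH): pendant –CH2OH on an sp³ backbone C → alcohol.
  CH(OCH3): pendant –OCH3: C–O–C with sp³ C, no adjacent C=O → ether.
  CH(COOH): pendant –COOH: carbonyl C bonded to C and –OH → carboxylic acid.
  CH(CONH2): pendant –CONH2: carbonyl C bonded to C and N → amide.
  CH(NHCOCH3): pendant –NHC(=O)CH3: N bonded to a carbonyl → amide (not amine).
  CH2NH2: –NH2 on an sp³ carbon with no adjacent C=O → amine.

alcohol, alkyl halide, amide, amine, arene, carboxylic acid, ether, ketone, phenol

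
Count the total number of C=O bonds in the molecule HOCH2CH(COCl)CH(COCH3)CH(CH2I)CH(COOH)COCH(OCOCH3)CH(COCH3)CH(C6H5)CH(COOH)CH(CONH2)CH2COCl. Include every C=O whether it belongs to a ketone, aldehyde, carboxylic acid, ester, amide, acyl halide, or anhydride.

9

CH(COCl): acyl halide, 1 C=O (running total 1).
CH(COCH3): ketone, 1 C=O (running total 2).
CH(COOH): carboxylic acid, 1 C=O (running total 3).
CO: ketone, 1 C=O (running total 4).
CH(OCOCH3): ester, 1 C=O (running total 5).
CH(COCH3): ketone, 1 C=O (running total 6).
CH(COOH): carboxylic acid, 1 C=O (running total 7).
CH(CONH2): amide, 1 C=O (running total 8).
COCl: acyl halide, 1 C=O (running total 9).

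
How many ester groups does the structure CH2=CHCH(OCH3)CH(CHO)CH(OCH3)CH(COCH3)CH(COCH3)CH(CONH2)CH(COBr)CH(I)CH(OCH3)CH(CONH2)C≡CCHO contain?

Working along the chain:
  CH2=CH: C=C double bond → alkene.
  CH(OCH3): pendant –OCH3: C–O–C with sp³ C, no adjacent C=O → ether.
  CH(CHO): pendant –CHO: carbonyl C bonded to C and H → aldehyde.
  CH(OCH3): pendant –OCH3: C–O–C with sp³ C, no adjacent C=O → ether.
  CH(COCH3): pendant –COCH3: carbonyl C bonded to two carbons → ketone.
  CH(COCH3): pendant –COCH3: carbonyl C bonded to two carbons → ketone.
  CH(CONH2): pendant –CONH2: carbonyl C bonded to C and N → amide.
  CH(COBr): pendant –C(=O)X: carbonyl C bonded to C and halogen → acyl halide.
  CH(I): halogen on an sp³ carbon → alkyl halide.
  CH(OCH3): pendant –OCH3: C–O–C with sp³ C, no adjacent C=O → ether.
  CH(CONH2): pendant –CONH2: carbonyl C bonded to C and N → amide.
  C≡C: C≡C triple bond → alkyne.
  CHO: terminal –CHO: carbonyl C bonded to H and C → aldehyde.
No segment is a ester: CH(OCH3) is ether, not ester; CH(OCH3) is ether, not ester; CH(COCH3) is ketone, not ester. → 0.

0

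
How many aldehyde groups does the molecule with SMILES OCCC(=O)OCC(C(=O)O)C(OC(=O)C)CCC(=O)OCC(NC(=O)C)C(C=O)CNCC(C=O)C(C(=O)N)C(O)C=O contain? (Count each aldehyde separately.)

Working along the chain:
  HOCH2: HO– on an sp³ carbon → alcohol.
  CH2COOCH2: –C(=O)–O–C with C on the carbonyl side → ester.
  CH(COOH): pendant –COOH: carbonyl C bonded to C and –OH → carboxylic acid.
  CH(OCOCH3): pendant –OC(=O)CH3: an acyloxy group → ester.
  CH2COOCH2: –C(=O)–O–C with C on the carbonyl side → ester.
  CH(NHCOCH3): pendant –NHC(=O)CH3: N bonded to a carbonyl → amide (not amine).
  CH(CHO): pendant –CHO: carbonyl C bonded to C and H → aldehyde.
  CH2NHCH2: C–N–C with sp³ carbons and no adjacent C=O → amine (secondary).
  CH(CHO): pendant –CHO: carbonyl C bonded to C and H → aldehyde.
  CH(CONH2): pendant –CONH2: carbonyl C bonded to C and N → amide.
  CH(OH): –OH on an sp³ carbon → alcohol (secondary).
  CHO: terminal –CHO: carbonyl C bonded to H and C → aldehyde.
Aldehyde appears at: CH(CHO), CH(CHO), CHO → 3.

3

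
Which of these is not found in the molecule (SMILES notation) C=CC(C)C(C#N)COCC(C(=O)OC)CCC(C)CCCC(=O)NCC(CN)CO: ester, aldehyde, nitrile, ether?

aldehyde

ether: present (CH2OCH2 — C–O–C with sp³ carbons on both sides and no adjacent C=O → ether).
ester: present (CH(COOCH3) — pendant –COOCH3: carbonyl C bonded to C and –OCH3 → ester).
nitrile: present (CH(CN) — pendant –C≡N: nitrile).
aldehyde: no segment matches this pattern.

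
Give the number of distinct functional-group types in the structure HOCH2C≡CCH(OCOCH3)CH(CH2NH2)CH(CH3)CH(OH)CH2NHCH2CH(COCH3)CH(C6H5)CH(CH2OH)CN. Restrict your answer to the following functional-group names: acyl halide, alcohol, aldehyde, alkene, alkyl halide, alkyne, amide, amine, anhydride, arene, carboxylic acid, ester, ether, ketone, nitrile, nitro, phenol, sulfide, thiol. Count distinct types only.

7

Reading the structure from left to right:
  HOCH2: HO– on an sp³ carbon → alcohol.
  C≡C: C≡C triple bond → alkyne.
  CH(OCOCH3): pendant –OC(=O)CH3: an acyloxy group → ester.
  CH(CH2NH2): pendant –CH2NH2: N on sp³ C, no adjacent C=O → amine.
  CH(OH): –OH on an sp³ carbon → alcohol (secondary).
  CH2NHCH2: C–N–C with sp³ carbons and no adjacent C=O → amine (secondary).
  CH(COCH3): pendant –COCH3: carbonyl C bonded to two carbons → ketone.
  CH(C6H5): pendant –C6H5: benzene ring → arene.
  CH(CH2OH): pendant –CH2OH on an sp³ backbone C → alcohol.
  CN: –C≡N: carbon triple-bonded to nitrogen → nitrile.
Distinct types present: alcohol, alkyne, amine, arene, ester, ketone, nitrile.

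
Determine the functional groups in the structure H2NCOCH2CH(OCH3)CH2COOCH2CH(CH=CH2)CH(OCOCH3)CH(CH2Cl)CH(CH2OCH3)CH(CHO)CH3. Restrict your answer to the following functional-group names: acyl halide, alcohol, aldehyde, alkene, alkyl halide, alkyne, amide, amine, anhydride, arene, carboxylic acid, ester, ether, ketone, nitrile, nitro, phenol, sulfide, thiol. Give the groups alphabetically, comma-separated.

Working along the chain:
  H2NCO: –C(=O)NH2: carbonyl C bonded to C and to N → amide (the N is not a separate amine).
  CH(OCH3): pendant –OCH3: C–O–C with sp³ C, no adjacent C=O → ether.
  CH2COOCH2: –C(=O)–O–C with C on the carbonyl side → ester.
  CH(CH=CH2): pendant –CH=CH2: C=C double bond → alkene.
  CH(OCOCH3): pendant –OC(=O)CH3: an acyloxy group → ester.
  CH(CH2Cl): pendant –CH2X: halogen on sp³ carbon → alkyl halide.
  CH(CH2OCH3): pendant –CH2OCH3: C–O–C linkage → ether.
  CH(CHO): pendant –CHO: carbonyl C bonded to C and H → aldehyde.

aldehyde, alkene, alkyl halide, amide, ester, ether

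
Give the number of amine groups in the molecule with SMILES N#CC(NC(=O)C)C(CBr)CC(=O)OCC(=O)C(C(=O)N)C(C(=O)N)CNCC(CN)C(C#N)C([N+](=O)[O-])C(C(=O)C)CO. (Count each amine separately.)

Working along the chain:
  N≡C: N≡C–: carbon triple-bonded to nitrogen → nitrile.
  CH(NHCOCH3): pendant –NHC(=O)CH3: N bonded to a carbonyl → amide (not amine).
  CH(CH2Br): pendant –CH2X: halogen on sp³ carbon → alkyl halide.
  CH2COOCH2: –C(=O)–O–C with C on the carbonyl side → ester.
  CO: –C(=O)– with carbon on both sides → ketone.
  CH(CONH2): pendant –CONH2: carbonyl C bonded to C and N → amide.
  CH(CONH2): pendant –CONH2: carbonyl C bonded to C and N → amide.
  CH2NHCH2: C–N–C with sp³ carbons and no adjacent C=O → amine (secondary).
  CH(CH2NH2): pendant –CH2NH2: N on sp³ C, no adjacent C=O → amine.
  CH(CN): pendant –C≡N: nitrile.
  CH(NO2): –NO2 on an sp³ carbon → nitro (the N=O is not a carbonyl).
  CH(COCH3): pendant –COCH3: carbonyl C bonded to two carbons → ketone.
  CH2OH: –OH on an sp³ carbon → alcohol.
Amine appears at: CH2NHCH2, CH(CH2NH2) → 2.

2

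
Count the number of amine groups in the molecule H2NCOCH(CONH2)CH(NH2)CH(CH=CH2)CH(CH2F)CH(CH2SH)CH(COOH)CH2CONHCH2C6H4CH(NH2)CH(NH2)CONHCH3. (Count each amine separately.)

3

–C(=O)NH2: carbonyl C bonded to C and to N → amide (the N is not a separate amine).
pendant –CONH2: carbonyl C bonded to C and N → amide.
–NH2 on an sp³ carbon with no adjacent C=O → amine.
pendant –CH=CH2: C=C double bond → alkene.
pendant –CH2X: halogen on sp³ carbon → alkyl halide.
pendant –CH2SH → thiol.
pendant –COOH: carbonyl C bonded to C and –OH → carboxylic acid.
–C(=O)–N– linkage → amide (the N is not an amine).
para-disubstituted benzene ring → arene.
–NH2 on an sp³ carbon with no adjacent C=O → amine.
–NH2 on an sp³ carbon with no adjacent C=O → amine.
–C(=O)NHCH3: carbonyl C bonded to C and to N → amide (the N is not an amine).
Amine appears at: CH(NH2), CH(NH2), CH(NH2) → 3.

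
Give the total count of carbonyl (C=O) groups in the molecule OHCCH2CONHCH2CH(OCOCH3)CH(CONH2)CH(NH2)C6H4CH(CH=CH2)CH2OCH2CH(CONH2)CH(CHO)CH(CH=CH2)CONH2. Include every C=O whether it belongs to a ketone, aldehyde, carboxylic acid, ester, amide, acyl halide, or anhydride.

OHC: aldehyde, 1 C=O (running total 1).
CH2CONHCH2: amide, 1 C=O (running total 2).
CH(OCOCH3): ester, 1 C=O (running total 3).
CH(CONH2): amide, 1 C=O (running total 4).
CH(CONH2): amide, 1 C=O (running total 5).
CH(CHO): aldehyde, 1 C=O (running total 6).
CONH2: amide, 1 C=O (running total 7).

7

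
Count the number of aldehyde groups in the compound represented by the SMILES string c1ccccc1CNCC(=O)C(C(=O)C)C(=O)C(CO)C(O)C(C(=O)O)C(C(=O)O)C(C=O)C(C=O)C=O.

C6H5– phenyl ring → arene.
C–N–C with sp³ carbons and no adjacent C=O → amine (secondary).
–C(=O)– with carbon on both sides → ketone.
pendant –COCH3: carbonyl C bonded to two carbons → ketone.
–C(=O)– with carbon on both sides → ketone.
pendant –CH2OH on an sp³ backbone C → alcohol.
–OH on an sp³ carbon → alcohol (secondary).
pendant –COOH: carbonyl C bonded to C and –OH → carboxylic acid.
pendant –COOH: carbonyl C bonded to C and –OH → carboxylic acid.
pendant –CHO: carbonyl C bonded to C and H → aldehyde.
pendant –CHO: carbonyl C bonded to C and H → aldehyde.
terminal –CHO: carbonyl C bonded to H and C → aldehyde.
Aldehyde appears at: CH(CHO), CH(CHO), CHO → 3.

3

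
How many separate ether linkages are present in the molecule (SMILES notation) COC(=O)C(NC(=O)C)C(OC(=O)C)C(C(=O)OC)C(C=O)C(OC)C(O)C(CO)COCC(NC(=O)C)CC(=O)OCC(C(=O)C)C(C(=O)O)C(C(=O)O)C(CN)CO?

CH3O–C(=O)–: carbonyl C bonded to C and to –OCH3 → ester (not ketone + ether).
pendant –NHC(=O)CH3: N bonded to a carbonyl → amide (not amine).
pendant –OC(=O)CH3: an acyloxy group → ester.
pendant –COOCH3: carbonyl C bonded to C and –OCH3 → ester.
pendant –CHO: carbonyl C bonded to C and H → aldehyde.
pendant –OCH3: C–O–C with sp³ C, no adjacent C=O → ether.
–OH on an sp³ carbon → alcohol (secondary).
pendant –CH2OH on an sp³ backbone C → alcohol.
C–O–C with sp³ carbons on both sides and no adjacent C=O → ether.
pendant –NHC(=O)CH3: N bonded to a carbonyl → amide (not amine).
–C(=O)–O–C with C on the carbonyl side → ester.
pendant –COCH3: carbonyl C bonded to two carbons → ketone.
pendant –COOH: carbonyl C bonded to C and –OH → carboxylic acid.
pendant –COOH: carbonyl C bonded to C and –OH → carboxylic acid.
pendant –CH2NH2: N on sp³ C, no adjacent C=O → amine.
–OH on an sp³ carbon → alcohol.
Ether appears at: CH(OCH3), CH2OCH2 → 2.

2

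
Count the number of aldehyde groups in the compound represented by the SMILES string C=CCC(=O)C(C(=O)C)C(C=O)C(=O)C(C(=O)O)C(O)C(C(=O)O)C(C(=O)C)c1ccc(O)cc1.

Taking each segment in turn:
  CH2=CH: C=C double bond → alkene.
  CO: –C(=O)– with carbon on both sides → ketone.
  CH(COCH3): pendant –COCH3: carbonyl C bonded to two carbons → ketone.
  CH(CHO): pendant –CHO: carbonyl C bonded to C and H → aldehyde.
  CO: –C(=O)– with carbon on both sides → ketone.
  CH(COOH): pendant –COOH: carbonyl C bonded to C and –OH → carboxylic acid.
  CH(OH): –OH on an sp³ carbon → alcohol (secondary).
  CH(COOH): pendant –COOH: carbonyl C bonded to C and –OH → carboxylic acid.
  CH(COCH3): pendant –COCH3: carbonyl C bonded to two carbons → ketone.
  C6H4OH: –OH attached directly to an aromatic ring → phenol (not alcohol); the ring itself is an arene.
Aldehyde appears at: CH(CHO) → 1.

1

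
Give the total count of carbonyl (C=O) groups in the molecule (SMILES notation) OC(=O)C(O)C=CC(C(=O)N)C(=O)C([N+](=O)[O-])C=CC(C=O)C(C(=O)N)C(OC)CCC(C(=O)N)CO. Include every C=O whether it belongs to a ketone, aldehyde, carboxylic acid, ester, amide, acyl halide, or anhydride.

HOOC: carboxylic acid, 1 C=O (running total 1).
CH(CONH2): amide, 1 C=O (running total 2).
CO: ketone, 1 C=O (running total 3).
CH(CHO): aldehyde, 1 C=O (running total 4).
CH(CONH2): amide, 1 C=O (running total 5).
CH(CONH2): amide, 1 C=O (running total 6).

6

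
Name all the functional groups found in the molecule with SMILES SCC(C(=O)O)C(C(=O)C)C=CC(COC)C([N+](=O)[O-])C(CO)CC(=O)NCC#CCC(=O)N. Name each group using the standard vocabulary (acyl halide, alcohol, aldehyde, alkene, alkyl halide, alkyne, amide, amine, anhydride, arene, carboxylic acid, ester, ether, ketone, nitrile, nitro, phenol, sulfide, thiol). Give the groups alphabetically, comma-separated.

Taking each segment in turn:
  HSCH2: –SH on an sp³ carbon → thiol.
  CH(COOH): pendant –COOH: carbonyl C bonded to C and –OH → carboxylic acid.
  CH(COCH3): pendant –COCH3: carbonyl C bonded to two carbons → ketone.
  CH=CH: C=C double bond → alkene.
  CH(CH2OCH3): pendant –CH2OCH3: C–O–C linkage → ether.
  CH(NO2): –NO2 on an sp³ carbon → nitro (the N=O is not a carbonyl).
  CH(CH2OH): pendant –CH2OH on an sp³ backbone C → alcohol.
  CH2CONHCH2: –C(=O)–N– linkage → amide (the N is not an amine).
  C≡C: C≡C triple bond → alkyne.
  CONH2: –C(=O)NH2: carbonyl C bonded to C and to N → amide (the N is not a separate amine).

alcohol, alkene, alkyne, amide, carboxylic acid, ether, ketone, nitro, thiol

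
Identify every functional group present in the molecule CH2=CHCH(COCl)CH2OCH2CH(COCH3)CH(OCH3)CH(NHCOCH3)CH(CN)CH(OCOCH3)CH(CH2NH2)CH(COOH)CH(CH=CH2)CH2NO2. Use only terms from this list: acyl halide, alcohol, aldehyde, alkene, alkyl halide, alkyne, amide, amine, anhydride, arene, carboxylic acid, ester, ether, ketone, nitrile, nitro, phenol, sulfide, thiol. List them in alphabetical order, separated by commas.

Taking each segment in turn:
  CH2=CH: C=C double bond → alkene.
  CH(COCl): pendant –C(=O)X: carbonyl C bonded to C and halogen → acyl halide.
  CH2OCH2: C–O–C with sp³ carbons on both sides and no adjacent C=O → ether.
  CH(COCH3): pendant –COCH3: carbonyl C bonded to two carbons → ketone.
  CH(OCH3): pendant –OCH3: C–O–C with sp³ C, no adjacent C=O → ether.
  CH(NHCOCH3): pendant –NHC(=O)CH3: N bonded to a carbonyl → amide (not amine).
  CH(CN): pendant –C≡N: nitrile.
  CH(OCOCH3): pendant –OC(=O)CH3: an acyloxy group → ester.
  CH(CH2NH2): pendant –CH2NH2: N on sp³ C, no adjacent C=O → amine.
  CH(COOH): pendant –COOH: carbonyl C bonded to C and –OH → carboxylic acid.
  CH(CH=CH2): pendant –CH=CH2: C=C double bond → alkene.
  CH2NO2: –NO2 on carbon → nitro group.

acyl halide, alkene, amide, amine, carboxylic acid, ester, ether, ketone, nitrile, nitro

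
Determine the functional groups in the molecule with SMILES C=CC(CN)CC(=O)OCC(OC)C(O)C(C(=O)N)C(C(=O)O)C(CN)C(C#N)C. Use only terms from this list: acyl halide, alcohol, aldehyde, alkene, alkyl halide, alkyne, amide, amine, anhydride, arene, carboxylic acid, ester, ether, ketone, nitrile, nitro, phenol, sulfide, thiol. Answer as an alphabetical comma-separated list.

C=C double bond → alkene.
pendant –CH2NH2: N on sp³ C, no adjacent C=O → amine.
–C(=O)–O–C with C on the carbonyl side → ester.
pendant –OCH3: C–O–C with sp³ C, no adjacent C=O → ether.
–OH on an sp³ carbon → alcohol (secondary).
pendant –CONH2: carbonyl C bonded to C and N → amide.
pendant –COOH: carbonyl C bonded to C and –OH → carboxylic acid.
pendant –CH2NH2: N on sp³ C, no adjacent C=O → amine.
pendant –C≡N: nitrile.

alcohol, alkene, amide, amine, carboxylic acid, ester, ether, nitrile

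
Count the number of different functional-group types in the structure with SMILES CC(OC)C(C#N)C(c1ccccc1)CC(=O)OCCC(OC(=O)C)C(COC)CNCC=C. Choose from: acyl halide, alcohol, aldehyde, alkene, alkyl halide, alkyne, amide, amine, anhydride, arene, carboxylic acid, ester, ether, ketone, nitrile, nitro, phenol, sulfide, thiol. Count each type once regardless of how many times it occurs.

6

pendant –OCH3: C–O–C with sp³ C, no adjacent C=O → ether.
pendant –C≡N: nitrile.
pendant –C6H5: benzene ring → arene.
–C(=O)–O–C with C on the carbonyl side → ester.
pendant –OC(=O)CH3: an acyloxy group → ester.
pendant –CH2OCH3: C–O–C linkage → ether.
C–N–C with sp³ carbons and no adjacent C=O → amine (secondary).
C=C double bond → alkene.
Distinct types present: alkene, amine, arene, ester, ether, nitrile.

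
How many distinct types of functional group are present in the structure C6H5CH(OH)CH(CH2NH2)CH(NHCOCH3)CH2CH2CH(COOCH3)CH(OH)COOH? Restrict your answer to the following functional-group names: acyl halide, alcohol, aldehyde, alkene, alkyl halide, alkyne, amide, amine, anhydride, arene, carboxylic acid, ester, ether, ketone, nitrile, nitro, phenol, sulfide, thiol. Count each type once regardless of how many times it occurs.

C6H5– phenyl ring → arene.
–OH on an sp³ carbon → alcohol (secondary).
pendant –CH2NH2: N on sp³ C, no adjacent C=O → amine.
pendant –NHC(=O)CH3: N bonded to a carbonyl → amide (not amine).
pendant –COOCH3: carbonyl C bonded to C and –OCH3 → ester.
–OH on an sp³ carbon → alcohol (secondary).
–COOH: carbonyl C bonded to –OH and C → carboxylic acid (the –OH is not a separate alcohol).
Distinct types present: alcohol, amide, amine, arene, carboxylic acid, ester.

6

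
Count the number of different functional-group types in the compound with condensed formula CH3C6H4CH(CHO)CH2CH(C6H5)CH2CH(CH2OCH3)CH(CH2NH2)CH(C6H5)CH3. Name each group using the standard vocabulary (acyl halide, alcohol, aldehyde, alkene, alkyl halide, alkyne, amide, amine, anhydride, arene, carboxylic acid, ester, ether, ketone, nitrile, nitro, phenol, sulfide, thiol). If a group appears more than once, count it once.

para-disubstituted benzene ring → arene.
pendant –CHO: carbonyl C bonded to C and H → aldehyde.
pendant –C6H5: benzene ring → arene.
pendant –CH2OCH3: C–O–C linkage → ether.
pendant –CH2NH2: N on sp³ C, no adjacent C=O → amine.
pendant –C6H5: benzene ring → arene.
Distinct types present: aldehyde, amine, arene, ether.

4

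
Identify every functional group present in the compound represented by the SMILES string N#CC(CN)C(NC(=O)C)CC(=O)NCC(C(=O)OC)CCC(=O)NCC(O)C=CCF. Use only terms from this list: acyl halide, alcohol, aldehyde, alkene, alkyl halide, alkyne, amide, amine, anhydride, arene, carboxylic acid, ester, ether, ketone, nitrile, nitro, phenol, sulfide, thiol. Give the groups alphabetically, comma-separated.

N≡C–: carbon triple-bonded to nitrogen → nitrile.
pendant –CH2NH2: N on sp³ C, no adjacent C=O → amine.
pendant –NHC(=O)CH3: N bonded to a carbonyl → amide (not amine).
–C(=O)–N– linkage → amide (the N is not an amine).
pendant –COOCH3: carbonyl C bonded to C and –OCH3 → ester.
–C(=O)–N– linkage → amide (the N is not an amine).
–OH on an sp³ carbon → alcohol (secondary).
C=C double bond → alkene.
halogen on an sp³ carbon → alkyl halide.

alcohol, alkene, alkyl halide, amide, amine, ester, nitrile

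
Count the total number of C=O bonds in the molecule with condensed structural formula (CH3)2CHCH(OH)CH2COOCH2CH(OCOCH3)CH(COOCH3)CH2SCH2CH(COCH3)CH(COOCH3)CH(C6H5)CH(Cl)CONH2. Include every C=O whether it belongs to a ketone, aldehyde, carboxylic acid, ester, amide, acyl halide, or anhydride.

CH2COOCH2: ester, 1 C=O (running total 1).
CH(OCOCH3): ester, 1 C=O (running total 2).
CH(COOCH3): ester, 1 C=O (running total 3).
CH(COCH3): ketone, 1 C=O (running total 4).
CH(COOCH3): ester, 1 C=O (running total 5).
CONH2: amide, 1 C=O (running total 6).

6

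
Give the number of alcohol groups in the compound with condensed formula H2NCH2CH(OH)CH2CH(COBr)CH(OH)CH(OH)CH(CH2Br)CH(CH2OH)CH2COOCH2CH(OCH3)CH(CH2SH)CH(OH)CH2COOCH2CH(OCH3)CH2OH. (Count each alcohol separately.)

6

Taking each segment in turn:
  H2NCH2: –NH2 on an sp³ carbon with no adjacent C=O → amine.
  CH(OH): –OH on an sp³ carbon → alcohol (secondary).
  CH(COBr): pendant –C(=O)X: carbonyl C bonded to C and halogen → acyl halide.
  CH(OH): –OH on an sp³ carbon → alcohol (secondary).
  CH(OH): –OH on an sp³ carbon → alcohol (secondary).
  CH(CH2Br): pendant –CH2X: halogen on sp³ carbon → alkyl halide.
  CH(CH2OH): pendant –CH2OH on an sp³ backbone C → alcohol.
  CH2COOCH2: –C(=O)–O–C with C on the carbonyl side → ester.
  CH(OCH3): pendant –OCH3: C–O–C with sp³ C, no adjacent C=O → ether.
  CH(CH2SH): pendant –CH2SH → thiol.
  CH(OH): –OH on an sp³ carbon → alcohol (secondary).
  CH2COOCH2: –C(=O)–O–C with C on the carbonyl side → ester.
  CH(OCH3): pendant –OCH3: C–O–C with sp³ C, no adjacent C=O → ether.
  CH2OH: –OH on an sp³ carbon → alcohol.
Alcohol appears at: CH(OH), CH(OH), CH(OH), CH(CH2OH), CH(OH), CH2OH → 6.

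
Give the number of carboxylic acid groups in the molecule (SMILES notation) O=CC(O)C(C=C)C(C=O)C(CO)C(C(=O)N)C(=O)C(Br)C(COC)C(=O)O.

Taking each segment in turn:
  OHC: terminal –CHO: carbonyl C bonded to H and C → aldehyde.
  CH(OH): –OH on an sp³ carbon → alcohol (secondary).
  CH(CH=CH2): pendant –CH=CH2: C=C double bond → alkene.
  CH(CHO): pendant –CHO: carbonyl C bonded to C and H → aldehyde.
  CH(CH2OH): pendant –CH2OH on an sp³ backbone C → alcohol.
  CH(CONH2): pendant –CONH2: carbonyl C bonded to C and N → amide.
  CO: –C(=O)– with carbon on both sides → ketone.
  CH(Br): halogen on an sp³ carbon → alkyl halide.
  CH(CH2OCH3): pendant –CH2OCH3: C–O–C linkage → ether.
  COOH: –COOH: carbonyl C bonded to –OH and C → carboxylic acid (the –OH is not a separate alcohol).
Carboxylic acid appears at: COOH → 1.

1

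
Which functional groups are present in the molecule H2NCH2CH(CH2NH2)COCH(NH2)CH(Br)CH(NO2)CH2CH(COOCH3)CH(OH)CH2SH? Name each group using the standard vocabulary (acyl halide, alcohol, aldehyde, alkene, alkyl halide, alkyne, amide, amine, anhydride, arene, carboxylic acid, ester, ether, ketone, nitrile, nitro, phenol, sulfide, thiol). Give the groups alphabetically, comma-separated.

alcohol, alkyl halide, amine, ester, ketone, nitro, thiol

–NH2 on an sp³ carbon with no adjacent C=O → amine.
pendant –CH2NH2: N on sp³ C, no adjacent C=O → amine.
–C(=O)– with carbon on both sides → ketone.
–NH2 on an sp³ carbon with no adjacent C=O → amine.
halogen on an sp³ carbon → alkyl halide.
–NO2 on an sp³ carbon → nitro (the N=O is not a carbonyl).
pendant –COOCH3: carbonyl C bonded to C and –OCH3 → ester.
–OH on an sp³ carbon → alcohol (secondary).
–SH on an sp³ carbon → thiol.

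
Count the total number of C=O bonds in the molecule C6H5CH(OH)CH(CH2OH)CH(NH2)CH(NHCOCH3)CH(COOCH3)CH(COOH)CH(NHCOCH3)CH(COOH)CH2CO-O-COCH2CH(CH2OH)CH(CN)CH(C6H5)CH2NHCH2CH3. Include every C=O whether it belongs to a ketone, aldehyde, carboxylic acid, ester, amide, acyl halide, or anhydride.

7

CH(NHCOCH3): amide, 1 C=O (running total 1).
CH(COOCH3): ester, 1 C=O (running total 2).
CH(COOH): carboxylic acid, 1 C=O (running total 3).
CH(NHCOCH3): amide, 1 C=O (running total 4).
CH(COOH): carboxylic acid, 1 C=O (running total 5).
CH2CO-O-COCH2: anhydride, 2 C=O (running total 7).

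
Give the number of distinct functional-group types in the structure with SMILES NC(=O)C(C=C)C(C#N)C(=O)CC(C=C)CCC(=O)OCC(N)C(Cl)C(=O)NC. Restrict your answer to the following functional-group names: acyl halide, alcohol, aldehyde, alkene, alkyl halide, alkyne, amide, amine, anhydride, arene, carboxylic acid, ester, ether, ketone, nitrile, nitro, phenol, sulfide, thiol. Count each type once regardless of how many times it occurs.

7

Reading the structure from left to right:
  H2NCO: –C(=O)NH2: carbonyl C bonded to C and to N → amide (the N is not a separate amine).
  CH(CH=CH2): pendant –CH=CH2: C=C double bond → alkene.
  CH(CN): pendant –C≡N: nitrile.
  CO: –C(=O)– with carbon on both sides → ketone.
  CH(CH=CH2): pendant –CH=CH2: C=C double bond → alkene.
  CH2COOCH2: –C(=O)–O–C with C on the carbonyl side → ester.
  CH(NH2): –NH2 on an sp³ carbon with no adjacent C=O → amine.
  CH(Cl): halogen on an sp³ carbon → alkyl halide.
  CONHCH3: –C(=O)NHCH3: carbonyl C bonded to C and to N → amide (the N is not an amine).
Distinct types present: alkene, alkyl halide, amide, amine, ester, ketone, nitrile.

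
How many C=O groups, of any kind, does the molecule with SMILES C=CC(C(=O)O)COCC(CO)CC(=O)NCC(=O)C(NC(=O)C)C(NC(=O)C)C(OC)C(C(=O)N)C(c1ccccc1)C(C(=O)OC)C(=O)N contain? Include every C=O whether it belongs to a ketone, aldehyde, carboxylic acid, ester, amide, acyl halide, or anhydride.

8

CH(COOH): carboxylic acid, 1 C=O (running total 1).
CH2CONHCH2: amide, 1 C=O (running total 2).
CO: ketone, 1 C=O (running total 3).
CH(NHCOCH3): amide, 1 C=O (running total 4).
CH(NHCOCH3): amide, 1 C=O (running total 5).
CH(CONH2): amide, 1 C=O (running total 6).
CH(COOCH3): ester, 1 C=O (running total 7).
CONH2: amide, 1 C=O (running total 8).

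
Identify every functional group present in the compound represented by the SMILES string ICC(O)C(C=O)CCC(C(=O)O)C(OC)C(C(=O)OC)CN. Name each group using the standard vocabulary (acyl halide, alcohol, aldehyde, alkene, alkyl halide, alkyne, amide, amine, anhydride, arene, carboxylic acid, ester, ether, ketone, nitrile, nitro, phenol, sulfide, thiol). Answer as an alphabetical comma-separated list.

alcohol, aldehyde, alkyl halide, amine, carboxylic acid, ester, ether

halogen on an sp³ carbon → alkyl halide.
–OH on an sp³ carbon → alcohol (secondary).
pendant –CHO: carbonyl C bonded to C and H → aldehyde.
pendant –COOH: carbonyl C bonded to C and –OH → carboxylic acid.
pendant –OCH3: C–O–C with sp³ C, no adjacent C=O → ether.
pendant –COOCH3: carbonyl C bonded to C and –OCH3 → ester.
–NH2 on an sp³ carbon with no adjacent C=O → amine.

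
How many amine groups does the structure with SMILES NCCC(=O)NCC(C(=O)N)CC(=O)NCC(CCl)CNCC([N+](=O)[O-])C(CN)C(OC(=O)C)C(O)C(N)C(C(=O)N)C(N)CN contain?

Reading the structure from left to right:
  H2NCH2: –NH2 on an sp³ carbon with no adjacent C=O → amine.
  CH2CONHCH2: –C(=O)–N– linkage → amide (the N is not an amine).
  CH(CONH2): pendant –CONH2: carbonyl C bonded to C and N → amide.
  CH2CONHCH2: –C(=O)–N– linkage → amide (the N is not an amine).
  CH(CH2Cl): pendant –CH2X: halogen on sp³ carbon → alkyl halide.
  CH2NHCH2: C–N–C with sp³ carbons and no adjacent C=O → amine (secondary).
  CH(NO2): –NO2 on an sp³ carbon → nitro (the N=O is not a carbonyl).
  CH(CH2NH2): pendant –CH2NH2: N on sp³ C, no adjacent C=O → amine.
  CH(OCOCH3): pendant –OC(=O)CH3: an acyloxy group → ester.
  CH(OH): –OH on an sp³ carbon → alcohol (secondary).
  CH(NH2): –NH2 on an sp³ carbon with no adjacent C=O → amine.
  CH(CONH2): pendant –CONH2: carbonyl C bonded to C and N → amide.
  CH(NH2): –NH2 on an sp³ carbon with no adjacent C=O → amine.
  CH2NH2: –NH2 on an sp³ carbon with no adjacent C=O → amine.
Amine appears at: H2NCH2, CH2NHCH2, CH(CH2NH2), CH(NH2), CH(NH2), CH2NH2 → 6.

6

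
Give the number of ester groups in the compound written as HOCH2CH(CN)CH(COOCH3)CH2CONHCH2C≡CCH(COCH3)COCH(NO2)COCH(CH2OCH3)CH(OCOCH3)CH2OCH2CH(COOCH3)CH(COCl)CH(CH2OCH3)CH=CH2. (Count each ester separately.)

3

Taking each segment in turn:
  HOCH2: HO– on an sp³ carbon → alcohol.
  CH(CN): pendant –C≡N: nitrile.
  CH(COOCH3): pendant –COOCH3: carbonyl C bonded to C and –OCH3 → ester.
  CH2CONHCH2: –C(=O)–N– linkage → amide (the N is not an amine).
  C≡C: C≡C triple bond → alkyne.
  CH(COCH3): pendant –COCH3: carbonyl C bonded to two carbons → ketone.
  CO: –C(=O)– with carbon on both sides → ketone.
  CH(NO2): –NO2 on an sp³ carbon → nitro (the N=O is not a carbonyl).
  CO: –C(=O)– with carbon on both sides → ketone.
  CH(CH2OCH3): pendant –CH2OCH3: C–O–C linkage → ether.
  CH(OCOCH3): pendant –OC(=O)CH3: an acyloxy group → ester.
  CH2OCH2: C–O–C with sp³ carbons on both sides and no adjacent C=O → ether.
  CH(COOCH3): pendant –COOCH3: carbonyl C bonded to C and –OCH3 → ester.
  CH(COCl): pendant –C(=O)X: carbonyl C bonded to C and halogen → acyl halide.
  CH(CH2OCH3): pendant –CH2OCH3: C–O–C linkage → ether.
  CH=CH2: C=C double bond → alkene.
Ester appears at: CH(COOCH3), CH(OCOCH3), CH(COOCH3) → 3.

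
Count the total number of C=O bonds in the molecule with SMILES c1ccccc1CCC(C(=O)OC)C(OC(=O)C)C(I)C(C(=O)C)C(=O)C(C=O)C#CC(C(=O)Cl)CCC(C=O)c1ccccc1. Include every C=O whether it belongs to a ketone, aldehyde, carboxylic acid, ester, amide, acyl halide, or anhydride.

CH(COOCH3): ester, 1 C=O (running total 1).
CH(OCOCH3): ester, 1 C=O (running total 2).
CH(COCH3): ketone, 1 C=O (running total 3).
CO: ketone, 1 C=O (running total 4).
CH(CHO): aldehyde, 1 C=O (running total 5).
CH(COCl): acyl halide, 1 C=O (running total 6).
CH(CHO): aldehyde, 1 C=O (running total 7).

7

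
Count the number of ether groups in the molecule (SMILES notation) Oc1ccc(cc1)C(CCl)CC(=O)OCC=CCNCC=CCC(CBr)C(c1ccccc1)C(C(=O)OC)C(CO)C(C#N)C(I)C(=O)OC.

Reading the structure from left to right:
  HOC6H4: –OH attached directly to an aromatic ring → phenol (not alcohol); the ring itself is an arene.
  CH(CH2Cl): pendant –CH2X: halogen on sp³ carbon → alkyl halide.
  CH2COOCH2: –C(=O)–O–C with C on the carbonyl side → ester.
  CH=CH: C=C double bond → alkene.
  CH2NHCH2: C–N–C with sp³ carbons and no adjacent C=O → amine (secondary).
  CH=CH: C=C double bond → alkene.
  CH(CH2Br): pendant –CH2X: halogen on sp³ carbon → alkyl halide.
  CH(C6H5): pendant –C6H5: benzene ring → arene.
  CH(COOCH3): pendant –COOCH3: carbonyl C bonded to C and –OCH3 → ester.
  CH(CH2OH): pendant –CH2OH on an sp³ backbone C → alcohol.
  CH(CN): pendant –C≡N: nitrile.
  CH(I): halogen on an sp³ carbon → alkyl halide.
  COOCH3: –C(=O)OCH3: carbonyl C bonded to C and to –OCH3 → ester (not ketone + ether).
No segment is a ether: HOC6H4 is arene/phenol, not ether; CH2COOCH2 is ester, not ether; CH(COOCH3) is ester, not ether. → 0.

0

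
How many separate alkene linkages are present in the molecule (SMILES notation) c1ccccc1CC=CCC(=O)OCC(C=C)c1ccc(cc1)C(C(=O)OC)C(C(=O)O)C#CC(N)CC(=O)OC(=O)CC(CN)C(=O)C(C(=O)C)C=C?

Working along the chain:
  C6H5: C6H5– phenyl ring → arene.
  CH=CH: C=C double bond → alkene.
  CH2COOCH2: –C(=O)–O–C with C on the carbonyl side → ester.
  CH(CH=CH2): pendant –CH=CH2: C=C double bond → alkene.
  C6H4: para-disubstituted benzene ring → arene.
  CH(COOCH3): pendant –COOCH3: carbonyl C bonded to C and –OCH3 → ester.
  CH(COOH): pendant –COOH: carbonyl C bonded to C and –OH → carboxylic acid.
  C≡C: C≡C triple bond → alkyne.
  CH(NH2): –NH2 on an sp³ carbon with no adjacent C=O → amine.
  CH2CO-O-COCH2: two acyl groups sharing one oxygen, –C(=O)–O–C(=O)– → anhydride.
  CH(CH2NH2): pendant –CH2NH2: N on sp³ C, no adjacent C=O → amine.
  CO: –C(=O)– with carbon on both sides → ketone.
  CH(COCH3): pendant –COCH3: carbonyl C bonded to two carbons → ketone.
  CH=CH2: C=C double bond → alkene.
Alkene appears at: CH=CH, CH(CH=CH2), CH=CH2 → 3.

3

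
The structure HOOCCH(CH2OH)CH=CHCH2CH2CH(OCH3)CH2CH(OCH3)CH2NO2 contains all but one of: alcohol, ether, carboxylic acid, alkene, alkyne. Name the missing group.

alkene: present (CH=CH — C=C double bond → alkene).
carboxylic acid: present (HOOC — –COOH: carbonyl C bonded to –OH and C → carboxylic acid (the –OH is not a separate alcohol)).
ether: present (CH(OCH3) — pendant –OCH3: C–O–C with sp³ C, no adjacent C=O → ether).
alcohol: present (CH(CH2OH) — pendant –CH2OH on an sp³ backbone C → alcohol).
alkyne: no segment matches this pattern.

alkyne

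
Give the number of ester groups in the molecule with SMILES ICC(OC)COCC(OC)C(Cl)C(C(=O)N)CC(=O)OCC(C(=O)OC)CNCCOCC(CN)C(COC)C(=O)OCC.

3

Reading the structure from left to right:
  ICH2: halogen on an sp³ carbon → alkyl halide.
  CH(OCH3): pendant –OCH3: C–O–C with sp³ C, no adjacent C=O → ether.
  CH2OCH2: C–O–C with sp³ carbons on both sides and no adjacent C=O → ether.
  CH(OCH3): pendant –OCH3: C–O–C with sp³ C, no adjacent C=O → ether.
  CH(Cl): halogen on an sp³ carbon → alkyl halide.
  CH(CONH2): pendant –CONH2: carbonyl C bonded to C and N → amide.
  CH2COOCH2: –C(=O)–O–C with C on the carbonyl side → ester.
  CH(COOCH3): pendant –COOCH3: carbonyl C bonded to C and –OCH3 → ester.
  CH2NHCH2: C–N–C with sp³ carbons and no adjacent C=O → amine (secondary).
  CH2OCH2: C–O–C with sp³ carbons on both sides and no adjacent C=O → ether.
  CH(CH2NH2): pendant –CH2NH2: N on sp³ C, no adjacent C=O → amine.
  CH(CH2OCH3): pendant –CH2OCH3: C–O–C linkage → ether.
  COOCH2CH3: –C(=O)OCH2CH3: carbonyl C bonded to C and to –OEt → ester.
Ester appears at: CH2COOCH2, CH(COOCH3), COOCH2CH3 → 3.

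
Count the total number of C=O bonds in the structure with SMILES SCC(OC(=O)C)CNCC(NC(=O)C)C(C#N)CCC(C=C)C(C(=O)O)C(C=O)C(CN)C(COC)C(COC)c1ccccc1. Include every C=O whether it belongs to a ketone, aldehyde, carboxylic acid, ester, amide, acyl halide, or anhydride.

CH(OCOCH3): ester, 1 C=O (running total 1).
CH(NHCOCH3): amide, 1 C=O (running total 2).
CH(COOH): carboxylic acid, 1 C=O (running total 3).
CH(CHO): aldehyde, 1 C=O (running total 4).

4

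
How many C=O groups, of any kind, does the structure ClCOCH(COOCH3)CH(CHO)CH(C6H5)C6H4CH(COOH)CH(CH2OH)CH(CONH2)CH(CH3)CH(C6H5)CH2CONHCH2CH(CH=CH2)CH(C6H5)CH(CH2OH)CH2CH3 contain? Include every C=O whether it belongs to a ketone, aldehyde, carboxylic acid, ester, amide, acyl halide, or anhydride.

6

ClCO: acyl halide, 1 C=O (running total 1).
CH(COOCH3): ester, 1 C=O (running total 2).
CH(CHO): aldehyde, 1 C=O (running total 3).
CH(COOH): carboxylic acid, 1 C=O (running total 4).
CH(CONH2): amide, 1 C=O (running total 5).
CH2CONHCH2: amide, 1 C=O (running total 6).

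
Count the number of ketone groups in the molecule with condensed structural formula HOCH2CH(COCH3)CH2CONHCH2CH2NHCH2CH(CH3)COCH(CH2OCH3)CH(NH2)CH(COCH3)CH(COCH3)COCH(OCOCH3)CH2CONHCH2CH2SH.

Reading the structure from left to right:
  HOCH2: HO– on an sp³ carbon → alcohol.
  CH(COCH3): pendant –COCH3: carbonyl C bonded to two carbons → ketone.
  CH2CONHCH2: –C(=O)–N– linkage → amide (the N is not an amine).
  CH2NHCH2: C–N–C with sp³ carbons and no adjacent C=O → amine (secondary).
  CO: –C(=O)– with carbon on both sides → ketone.
  CH(CH2OCH3): pendant –CH2OCH3: C–O–C linkage → ether.
  CH(NH2): –NH2 on an sp³ carbon with no adjacent C=O → amine.
  CH(COCH3): pendant –COCH3: carbonyl C bonded to two carbons → ketone.
  CH(COCH3): pendant –COCH3: carbonyl C bonded to two carbons → ketone.
  CO: –C(=O)– with carbon on both sides → ketone.
  CH(OCOCH3): pendant –OC(=O)CH3: an acyloxy group → ester.
  CH2CONHCH2: –C(=O)–N– linkage → amide (the N is not an amine).
  CH2SH: –SH on an sp³ carbon → thiol.
Ketone appears at: CH(COCH3), CO, CH(COCH3), CH(COCH3), CO → 5.

5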